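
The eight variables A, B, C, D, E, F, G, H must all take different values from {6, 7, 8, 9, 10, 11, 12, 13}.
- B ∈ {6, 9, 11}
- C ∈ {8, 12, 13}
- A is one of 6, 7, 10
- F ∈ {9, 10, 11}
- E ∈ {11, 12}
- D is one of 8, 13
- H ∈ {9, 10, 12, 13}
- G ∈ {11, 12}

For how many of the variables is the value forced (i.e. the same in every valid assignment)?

2

The 8 variables draw from only 8 values {6, 7, 8, 9, 10, 11, 12, 13}, so each is used; only A can be 7, hence A = 7.
The 7 still-open variables together cover exactly {6, 8, 9, 10, 11, 12, 13} — 7 values for 7 variables — and 6 appears only in B's list, so B = 6.
E and G between them cover only {11, 12} — a naked pair. Remove those values from C, F, H.
The 2 variables C and D are confined to {8, 13}, which locks those values in; drop them from H.
Determined: A=7, B=6. The other variables each still have more than one consistent value. That makes 2.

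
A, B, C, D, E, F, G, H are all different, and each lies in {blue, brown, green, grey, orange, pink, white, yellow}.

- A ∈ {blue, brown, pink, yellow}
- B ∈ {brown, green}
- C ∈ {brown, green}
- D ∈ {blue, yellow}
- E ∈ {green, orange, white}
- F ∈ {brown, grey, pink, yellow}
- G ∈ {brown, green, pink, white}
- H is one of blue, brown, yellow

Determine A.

The 8 variables draw from only 8 values {blue, brown, green, grey, orange, pink, white, yellow}, so each is used; only F can be grey, hence F = grey.
Among the 7 still-open variables, orange fits only E (and all 7 values in {blue, brown, green, orange, pink, white, yellow} must be used), so E = orange.
The 6 still-open variables draw from only 6 values {blue, brown, green, pink, white, yellow}, so each is used; only G can be white, hence G = white.
The 5 still-open variables together cover exactly {blue, brown, green, pink, yellow} — 5 values for 5 variables — and pink appears only in A's list, so A = pink.

pink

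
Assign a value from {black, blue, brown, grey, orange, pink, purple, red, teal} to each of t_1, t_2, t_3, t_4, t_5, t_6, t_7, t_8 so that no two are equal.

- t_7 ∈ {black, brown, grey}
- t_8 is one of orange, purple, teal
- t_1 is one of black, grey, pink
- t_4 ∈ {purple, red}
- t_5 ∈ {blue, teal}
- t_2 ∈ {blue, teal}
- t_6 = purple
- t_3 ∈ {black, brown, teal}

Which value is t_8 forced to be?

t_6 must be purple (only option left). So t_4, t_8 can't be purple.
t_4 must be red (only option left).
t_2 and t_5 share exactly the 2 values {blue, teal}; by pigeonhole those values go to them, so strike blue, teal from t_3, t_8.
So t_8 = orange.

orange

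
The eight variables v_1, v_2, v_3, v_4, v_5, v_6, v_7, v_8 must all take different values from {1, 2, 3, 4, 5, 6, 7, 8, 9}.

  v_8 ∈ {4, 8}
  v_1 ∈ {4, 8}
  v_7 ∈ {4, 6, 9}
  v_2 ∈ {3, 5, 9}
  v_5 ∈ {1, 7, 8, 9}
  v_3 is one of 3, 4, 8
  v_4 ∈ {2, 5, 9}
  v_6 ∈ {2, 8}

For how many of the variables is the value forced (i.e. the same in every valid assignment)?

3

The 2 variables v_1 and v_8 are confined to {4, 8}, which locks those values in; drop them from v_3, v_5, v_6, v_7.
v_3 must be 3 (only option left). Eliminate 3 elsewhere: v_2.
v_6 must be 2 (only option left). Eliminate 2 elsewhere: v_4.
v_2 and v_4 share exactly the 2 values {5, 9}; by pigeonhole those values go to them, so strike 5, 9 from v_5, v_7.
v_7's domain is down to {6}, so v_7 = 6.
Determined: v_3=3, v_6=2, v_7=6. The other variables each still have more than one consistent value. That makes 3.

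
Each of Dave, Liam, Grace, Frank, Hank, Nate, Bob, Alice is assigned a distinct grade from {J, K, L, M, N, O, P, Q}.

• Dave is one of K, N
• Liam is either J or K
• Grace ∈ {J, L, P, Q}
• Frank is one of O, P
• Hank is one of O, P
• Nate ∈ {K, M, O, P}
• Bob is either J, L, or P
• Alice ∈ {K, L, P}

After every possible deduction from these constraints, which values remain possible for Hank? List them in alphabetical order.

O, P

The 8 variables together cover exactly {J, K, L, M, N, O, P, Q} — 8 values for 8 variables — and M appears only in Nate's list, so Nate = M.
The 7 still-open variables draw from only 7 values {J, K, L, N, O, P, Q}, so each is used; only Dave can be N, hence Dave = N.
The 6 still-open variables draw from only 6 values {J, K, L, O, P, Q}, so each is used; only Grace can be Q, hence Grace = Q.
The 2 variables Frank and Hank are confined to {O, P}, which locks those values in; drop them from Bob, Alice.
No further eliminations apply; Hank can still be any of O, P.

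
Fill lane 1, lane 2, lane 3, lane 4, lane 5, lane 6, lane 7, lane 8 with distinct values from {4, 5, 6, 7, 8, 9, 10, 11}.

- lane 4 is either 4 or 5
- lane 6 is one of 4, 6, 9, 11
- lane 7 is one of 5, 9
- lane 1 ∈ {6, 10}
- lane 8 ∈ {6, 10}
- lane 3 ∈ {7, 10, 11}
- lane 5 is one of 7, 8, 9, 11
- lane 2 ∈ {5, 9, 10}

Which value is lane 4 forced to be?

The 8 variables draw from only 8 values {4, 5, 6, 7, 8, 9, 10, 11}, so each is used; only lane 5 can be 8, hence lane 5 = 8.
Among the 7 still-open variables, 7 fits only lane 3 (and all 7 values in {4, 5, 6, 7, 9, 10, 11} must be used), so lane 3 = 7.
The 6 still-open variables together cover exactly {4, 5, 6, 9, 10, 11} — 6 values for 6 variables — and 11 appears only in lane 6's list, so lane 6 = 11.
Among the 5 still-open variables, 4 fits only lane 4 (and all 5 values in {4, 5, 6, 9, 10} must be used), so lane 4 = 4.

4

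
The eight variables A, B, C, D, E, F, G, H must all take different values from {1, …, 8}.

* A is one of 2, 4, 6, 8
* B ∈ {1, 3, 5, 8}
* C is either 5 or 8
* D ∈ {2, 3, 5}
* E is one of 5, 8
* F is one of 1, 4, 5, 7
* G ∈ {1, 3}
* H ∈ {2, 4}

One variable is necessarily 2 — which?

The 8 variables together cover exactly {1, 2, 3, 4, 5, 6, 7, 8} — 8 values for 8 variables — and 6 appears only in A's list, so A = 6.
Among the 7 still-open variables, 7 fits only F (and all 7 values in {1, 2, 3, 4, 5, 7, 8} must be used), so F = 7.
The 6 still-open variables draw from only 6 values {1, 2, 3, 4, 5, 8}, so each is used; only H can be 4, hence H = 4.
Among the 5 still-open variables, 2 fits only D (and all 5 values in {1, 2, 3, 5, 8} must be used), so D = 2.

D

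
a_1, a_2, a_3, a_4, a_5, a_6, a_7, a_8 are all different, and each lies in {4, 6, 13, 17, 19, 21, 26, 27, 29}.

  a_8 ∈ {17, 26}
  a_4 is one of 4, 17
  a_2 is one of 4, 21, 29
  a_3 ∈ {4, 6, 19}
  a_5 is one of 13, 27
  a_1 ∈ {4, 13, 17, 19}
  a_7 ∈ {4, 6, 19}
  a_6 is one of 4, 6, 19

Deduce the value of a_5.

27

a_3, a_6, a_7 between them cover only {4, 6, 19} — a naked triple. Remove those values from a_1, a_2, a_4.
a_4 has just one choice, so a_4 = 17. So a_1, a_8 can't be 17.
a_8's domain is down to {26}, so a_8 = 26.
a_1 has just one choice, so a_1 = 13. Strike 13 from a_5.
So a_5 = 27.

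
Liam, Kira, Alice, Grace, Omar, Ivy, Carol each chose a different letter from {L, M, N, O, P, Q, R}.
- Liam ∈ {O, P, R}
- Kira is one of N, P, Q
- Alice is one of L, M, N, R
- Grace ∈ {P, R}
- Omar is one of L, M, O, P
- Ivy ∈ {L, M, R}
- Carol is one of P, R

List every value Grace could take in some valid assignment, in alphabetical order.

P, R

Among the 7 variables, Q fits only Kira (and all 7 values in {L, M, N, O, P, Q, R} must be used), so Kira = Q.
Among the 6 still-open variables, N fits only Alice (and all 6 values in {L, M, N, O, P, R} must be used), so Alice = N.
Grace and Carol between them cover only {P, R} — a naked pair. Remove those values from Liam, Omar, Ivy.
Liam's domain is down to {O}, so Liam = O. So Omar can't be O.
No further eliminations apply; Grace can still be any of P, R.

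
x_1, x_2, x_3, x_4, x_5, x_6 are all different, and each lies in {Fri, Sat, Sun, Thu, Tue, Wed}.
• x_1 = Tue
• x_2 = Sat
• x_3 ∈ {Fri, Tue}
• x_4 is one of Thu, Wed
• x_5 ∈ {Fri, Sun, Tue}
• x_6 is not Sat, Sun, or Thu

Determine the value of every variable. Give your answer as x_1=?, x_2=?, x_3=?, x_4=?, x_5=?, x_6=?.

x_1 has just one choice, so x_1 = Tue. Eliminate Tue elsewhere: x_3, x_5, x_6.
That leaves x_2 = Sat.
That leaves x_3 = Fri. Strike Fri from x_5, x_6.
x_5 must be Sun (only option left).
x_6 has just one choice, so x_6 = Wed. So x_4 can't be Wed.
x_4 has just one choice, so x_4 = Thu.

x_1=Tue, x_2=Sat, x_3=Fri, x_4=Thu, x_5=Sun, x_6=Wed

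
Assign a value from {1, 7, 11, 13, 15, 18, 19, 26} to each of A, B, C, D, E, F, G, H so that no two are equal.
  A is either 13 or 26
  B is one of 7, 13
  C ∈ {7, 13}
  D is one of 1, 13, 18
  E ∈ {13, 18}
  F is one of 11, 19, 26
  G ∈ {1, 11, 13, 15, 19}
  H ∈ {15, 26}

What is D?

B and C between them cover only {7, 13} — a naked pair. Remove those values from A, D, E, G.
That leaves A = 26. So F, H can't be 26.
E must be 18 (only option left). So D can't be 18.
So D = 1.

1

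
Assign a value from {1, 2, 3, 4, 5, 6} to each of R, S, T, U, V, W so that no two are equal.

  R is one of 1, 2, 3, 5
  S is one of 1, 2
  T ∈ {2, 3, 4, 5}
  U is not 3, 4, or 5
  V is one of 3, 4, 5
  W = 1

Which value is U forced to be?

W's domain is down to {1}, so W = 1. Eliminate 1 elsewhere: R, S, U.
S's domain is down to {2}, so S = 2. Eliminate 2 elsewhere: R, T, U.
So U = 6.

6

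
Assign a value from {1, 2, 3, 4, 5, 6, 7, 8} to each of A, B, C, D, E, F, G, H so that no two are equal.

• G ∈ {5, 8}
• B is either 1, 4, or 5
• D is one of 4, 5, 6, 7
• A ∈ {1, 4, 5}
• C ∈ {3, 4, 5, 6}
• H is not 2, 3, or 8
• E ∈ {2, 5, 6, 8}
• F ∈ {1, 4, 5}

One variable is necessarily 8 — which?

The 8 variables draw from only 8 values {1, 2, 3, 4, 5, 6, 7, 8}, so each is used; only E can be 2, hence E = 2.
The 7 still-open variables together cover exactly {1, 3, 4, 5, 6, 7, 8} — 7 values for 7 variables — and 3 appears only in C's list, so C = 3.
The 6 still-open variables together cover exactly {1, 4, 5, 6, 7, 8} — 6 values for 6 variables — and 8 appears only in G's list, so G = 8.

G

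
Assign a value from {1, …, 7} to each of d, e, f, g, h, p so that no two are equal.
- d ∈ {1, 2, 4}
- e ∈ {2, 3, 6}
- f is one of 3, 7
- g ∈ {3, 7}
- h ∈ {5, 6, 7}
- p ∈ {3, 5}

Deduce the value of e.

The 2 variables f and g are confined to {3, 7}, which locks those values in; drop them from e, h, p.
p has just one choice, so p = 5. So h can't be 5.
h must be 6 (only option left). Strike 6 from e.
So e = 2.

2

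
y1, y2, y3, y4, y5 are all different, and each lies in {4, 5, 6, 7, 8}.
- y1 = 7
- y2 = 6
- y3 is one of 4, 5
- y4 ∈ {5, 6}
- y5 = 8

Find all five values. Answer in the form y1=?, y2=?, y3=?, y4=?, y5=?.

y1=7, y2=6, y3=4, y4=5, y5=8

y1's domain is down to {7}, so y1 = 7.
y2 has just one choice, so y2 = 6. So y4 can't be 6.
y4 has just one choice, so y4 = 5. Remove 5 from y3.
y5's domain is down to {8}, so y5 = 8.
y3 must be 4 (only option left).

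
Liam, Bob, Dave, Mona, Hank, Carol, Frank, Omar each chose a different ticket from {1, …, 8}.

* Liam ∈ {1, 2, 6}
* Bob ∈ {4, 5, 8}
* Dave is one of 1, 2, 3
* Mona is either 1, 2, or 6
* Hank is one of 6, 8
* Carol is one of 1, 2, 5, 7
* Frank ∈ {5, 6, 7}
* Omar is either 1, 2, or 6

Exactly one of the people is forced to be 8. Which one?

Hank

The 8 variables together cover exactly {1, 2, 3, 4, 5, 6, 7, 8} — 8 values for 8 variables — and 3 appears only in Dave's list, so Dave = 3.
The 7 still-open variables together cover exactly {1, 2, 4, 5, 6, 7, 8} — 7 values for 7 variables — and 4 appears only in Bob's list, so Bob = 4.
The 6 still-open variables draw from only 6 values {1, 2, 5, 6, 7, 8}, so each is used; only Hank can be 8, hence Hank = 8.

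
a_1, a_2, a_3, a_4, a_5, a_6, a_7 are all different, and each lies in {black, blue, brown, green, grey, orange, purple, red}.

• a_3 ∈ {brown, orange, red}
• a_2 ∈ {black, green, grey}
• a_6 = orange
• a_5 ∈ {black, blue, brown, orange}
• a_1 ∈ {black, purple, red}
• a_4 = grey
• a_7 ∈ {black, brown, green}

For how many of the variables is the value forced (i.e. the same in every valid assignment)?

2

a_4 must be grey (only option left). Eliminate grey elsewhere: a_2.
That leaves a_6 = orange. Strike orange from a_3, a_5.
Determined: a_4=grey, a_6=orange. The other variables each still have more than one consistent value. That makes 2.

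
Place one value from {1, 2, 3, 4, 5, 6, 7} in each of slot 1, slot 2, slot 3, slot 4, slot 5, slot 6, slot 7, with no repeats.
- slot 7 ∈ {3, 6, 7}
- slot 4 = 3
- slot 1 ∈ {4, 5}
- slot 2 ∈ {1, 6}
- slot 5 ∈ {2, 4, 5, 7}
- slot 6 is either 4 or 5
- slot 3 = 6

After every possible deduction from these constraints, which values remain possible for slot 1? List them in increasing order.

4, 5

slot 3 has just one choice, so slot 3 = 6. Remove 6 from slot 2, slot 7.
slot 4 must be 3 (only option left). Strike 3 from slot 7.
slot 7's domain is down to {7}, so slot 7 = 7. So slot 5 can't be 7.
slot 2 has just one choice, so slot 2 = 1.
Among the 3 still-open variables, 2 fits only slot 5 (and all 3 values in {2, 4, 5} must be used), so slot 5 = 2.
No further eliminations apply; slot 1 can still be any of 4, 5.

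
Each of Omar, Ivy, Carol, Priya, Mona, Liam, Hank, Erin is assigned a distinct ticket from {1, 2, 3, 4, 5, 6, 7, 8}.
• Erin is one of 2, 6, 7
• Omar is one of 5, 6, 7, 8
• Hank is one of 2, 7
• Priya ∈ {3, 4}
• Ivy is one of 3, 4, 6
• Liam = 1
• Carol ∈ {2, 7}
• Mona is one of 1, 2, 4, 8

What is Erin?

6

Liam's domain is down to {1}, so Liam = 1. Eliminate 1 elsewhere: Mona.
The 7 still-open variables together cover exactly {2, 3, 4, 5, 6, 7, 8} — 7 values for 7 variables — and 5 appears only in Omar's list, so Omar = 5.
Among the 6 still-open variables, 8 fits only Mona (and all 6 values in {2, 3, 4, 6, 7, 8} must be used), so Mona = 8.
The 2 variables Carol and Hank are confined to {2, 7}, which locks those values in; drop them from Erin.
So Erin = 6.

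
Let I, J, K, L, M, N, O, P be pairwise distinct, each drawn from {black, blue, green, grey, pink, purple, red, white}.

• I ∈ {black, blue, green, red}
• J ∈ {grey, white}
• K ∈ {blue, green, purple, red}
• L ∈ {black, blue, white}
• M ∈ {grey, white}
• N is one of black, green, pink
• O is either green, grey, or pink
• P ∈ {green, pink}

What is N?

black

Among the 8 variables, purple fits only K (and all 8 values in {black, blue, green, grey, pink, purple, red, white} must be used), so K = purple.
The 7 still-open variables draw from only 7 values {black, blue, green, grey, pink, red, white}, so each is used; only I can be red, hence I = red.
The 6 still-open variables draw from only 6 values {black, blue, green, grey, pink, white}, so each is used; only L can be blue, hence L = blue.
The 5 still-open variables together cover exactly {black, green, grey, pink, white} — 5 values for 5 variables — and black appears only in N's list, so N = black.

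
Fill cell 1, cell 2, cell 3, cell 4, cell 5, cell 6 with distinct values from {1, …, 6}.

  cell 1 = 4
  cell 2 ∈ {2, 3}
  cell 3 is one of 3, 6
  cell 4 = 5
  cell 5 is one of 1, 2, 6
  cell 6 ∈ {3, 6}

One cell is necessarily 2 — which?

cell 1's domain is down to {4}, so cell 1 = 4.
cell 4 must be 5 (only option left).
Among the 4 still-open variables, 1 fits only cell 5 (and all 4 values in {1, 2, 3, 6} must be used), so cell 5 = 1.
The 3 still-open variables together cover exactly {2, 3, 6} — 3 values for 3 variables — and 2 appears only in cell 2's list, so cell 2 = 2.

cell 2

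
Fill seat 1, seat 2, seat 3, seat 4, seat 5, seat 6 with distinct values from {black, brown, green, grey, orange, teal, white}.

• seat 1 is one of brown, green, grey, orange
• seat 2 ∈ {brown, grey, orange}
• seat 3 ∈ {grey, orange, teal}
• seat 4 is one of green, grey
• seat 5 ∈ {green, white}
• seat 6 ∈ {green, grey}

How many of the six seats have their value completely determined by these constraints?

2

The 6 variables together cover exactly {brown, green, grey, orange, teal, white} — 6 values for 6 variables — and teal appears only in seat 3's list, so seat 3 = teal.
Among the 5 still-open variables, white fits only seat 5 (and all 5 values in {brown, green, grey, orange, white} must be used), so seat 5 = white.
The 2 variables seat 4 and seat 6 are confined to {green, grey}, which locks those values in; drop them from seat 1, seat 2.
Determined: seat 3=teal, seat 5=white. The other seats each still have more than one consistent value. That makes 2.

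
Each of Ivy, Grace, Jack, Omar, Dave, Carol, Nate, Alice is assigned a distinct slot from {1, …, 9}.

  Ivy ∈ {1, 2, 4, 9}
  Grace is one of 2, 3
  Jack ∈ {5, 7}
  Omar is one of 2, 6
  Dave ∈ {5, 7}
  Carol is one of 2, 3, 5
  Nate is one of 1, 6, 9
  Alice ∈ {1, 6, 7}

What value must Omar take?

The 8 variables draw from only 8 values {1, 2, 3, 4, 5, 6, 7, 9}, so each is used; only Ivy can be 4, hence Ivy = 4.
The 7 still-open variables together cover exactly {1, 2, 3, 5, 6, 7, 9} — 7 values for 7 variables — and 9 appears only in Nate's list, so Nate = 9.
The 6 still-open variables draw from only 6 values {1, 2, 3, 5, 6, 7}, so each is used; only Alice can be 1, hence Alice = 1.
The 5 still-open variables together cover exactly {2, 3, 5, 6, 7} — 5 values for 5 variables — and 6 appears only in Omar's list, so Omar = 6.

6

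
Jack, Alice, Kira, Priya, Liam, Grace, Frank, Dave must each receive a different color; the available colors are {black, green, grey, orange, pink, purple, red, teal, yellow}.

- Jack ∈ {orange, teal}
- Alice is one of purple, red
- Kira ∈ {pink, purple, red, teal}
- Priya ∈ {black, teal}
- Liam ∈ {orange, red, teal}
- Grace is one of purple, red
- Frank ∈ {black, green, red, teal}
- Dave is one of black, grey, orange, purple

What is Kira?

Among the 8 variables, green fits only Frank (and all 8 values in {black, green, grey, orange, pink, purple, red, teal} must be used), so Frank = green.
The 7 still-open variables together cover exactly {black, grey, orange, pink, purple, red, teal} — 7 values for 7 variables — and grey appears only in Dave's list, so Dave = grey.
The 6 still-open variables draw from only 6 values {black, orange, pink, purple, red, teal}, so each is used; only Priya can be black, hence Priya = black.
The 5 still-open variables together cover exactly {orange, pink, purple, red, teal} — 5 values for 5 variables — and pink appears only in Kira's list, so Kira = pink.

pink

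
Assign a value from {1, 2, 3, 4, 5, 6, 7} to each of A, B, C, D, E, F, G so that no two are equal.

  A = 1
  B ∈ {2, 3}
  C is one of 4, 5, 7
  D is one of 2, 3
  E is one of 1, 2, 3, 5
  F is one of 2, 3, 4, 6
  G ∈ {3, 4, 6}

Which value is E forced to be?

5

A's domain is down to {1}, so A = 1. So E can't be 1.
The 6 still-open variables together cover exactly {2, 3, 4, 5, 6, 7} — 6 values for 6 variables — and 7 appears only in C's list, so C = 7.
Among the 5 still-open variables, 5 fits only E (and all 5 values in {2, 3, 4, 5, 6} must be used), so E = 5.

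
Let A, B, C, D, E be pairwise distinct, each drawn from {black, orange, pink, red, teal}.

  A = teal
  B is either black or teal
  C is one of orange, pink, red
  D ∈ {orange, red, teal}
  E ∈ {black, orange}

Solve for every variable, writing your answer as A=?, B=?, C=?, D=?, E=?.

A's domain is down to {teal}, so A = teal. Remove teal from B, D.
That leaves B = black. Remove black from E.
E must be orange (only option left). Strike orange from C, D.
D's domain is down to {red}, so D = red. Eliminate red elsewhere: C.
C must be pink (only option left).

A=teal, B=black, C=pink, D=red, E=orange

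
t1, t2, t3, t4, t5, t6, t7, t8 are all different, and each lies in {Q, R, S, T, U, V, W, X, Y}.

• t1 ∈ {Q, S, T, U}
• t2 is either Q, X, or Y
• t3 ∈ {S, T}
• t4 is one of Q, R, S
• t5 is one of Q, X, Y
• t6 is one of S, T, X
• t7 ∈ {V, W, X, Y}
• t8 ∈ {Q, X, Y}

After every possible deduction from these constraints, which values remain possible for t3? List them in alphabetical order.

The 3 variables t2, t5, t8 are confined to {Q, X, Y}, which locks those values in; drop them from t1, t4, t6, t7.
t3 and t6 share exactly the 2 values {S, T}; by pigeonhole those values go to them, so strike S, T from t1, t4.
t1's domain is down to {U}, so t1 = U.
t4's domain is down to {R}, so t4 = R.
No further eliminations apply; t3 can still be any of S, T.

S, T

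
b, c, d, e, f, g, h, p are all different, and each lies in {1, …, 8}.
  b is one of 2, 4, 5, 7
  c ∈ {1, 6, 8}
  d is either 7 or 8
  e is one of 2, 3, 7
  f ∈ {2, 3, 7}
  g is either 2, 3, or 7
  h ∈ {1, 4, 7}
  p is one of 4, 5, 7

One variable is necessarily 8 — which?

d

The 8 variables together cover exactly {1, 2, 3, 4, 5, 6, 7, 8} — 8 values for 8 variables — and 6 appears only in c's list, so c = 6.
The 7 still-open variables draw from only 7 values {1, 2, 3, 4, 5, 7, 8}, so each is used; only h can be 1, hence h = 1.
The 6 still-open variables draw from only 6 values {2, 3, 4, 5, 7, 8}, so each is used; only d can be 8, hence d = 8.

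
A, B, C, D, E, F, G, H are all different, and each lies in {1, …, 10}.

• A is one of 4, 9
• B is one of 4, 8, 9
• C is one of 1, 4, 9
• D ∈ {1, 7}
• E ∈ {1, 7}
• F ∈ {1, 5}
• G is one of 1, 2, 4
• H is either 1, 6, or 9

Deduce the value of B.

8

The 8 variables together cover exactly {1, 2, 4, 5, 6, 7, 8, 9} — 8 values for 8 variables — and 2 appears only in G's list, so G = 2.
Among the 7 still-open variables, 5 fits only F (and all 7 values in {1, 4, 5, 6, 7, 8, 9} must be used), so F = 5.
The 6 still-open variables together cover exactly {1, 4, 6, 7, 8, 9} — 6 values for 6 variables — and 6 appears only in H's list, so H = 6.
Among the 5 still-open variables, 8 fits only B (and all 5 values in {1, 4, 7, 8, 9} must be used), so B = 8.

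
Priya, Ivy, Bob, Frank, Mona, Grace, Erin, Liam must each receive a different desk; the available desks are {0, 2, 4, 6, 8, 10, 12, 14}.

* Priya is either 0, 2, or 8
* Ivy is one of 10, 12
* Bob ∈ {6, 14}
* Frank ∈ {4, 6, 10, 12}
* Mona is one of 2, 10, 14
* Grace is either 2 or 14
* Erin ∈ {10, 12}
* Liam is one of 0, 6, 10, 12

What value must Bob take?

6

The 8 variables draw from only 8 values {0, 2, 4, 6, 8, 10, 12, 14}, so each is used; only Frank can be 4, hence Frank = 4.
The 7 still-open variables draw from only 7 values {0, 2, 6, 8, 10, 12, 14}, so each is used; only Priya can be 8, hence Priya = 8.
The 6 still-open variables draw from only 6 values {0, 2, 6, 10, 12, 14}, so each is used; only Liam can be 0, hence Liam = 0.
The 5 still-open variables together cover exactly {2, 6, 10, 12, 14} — 5 values for 5 variables — and 6 appears only in Bob's list, so Bob = 6.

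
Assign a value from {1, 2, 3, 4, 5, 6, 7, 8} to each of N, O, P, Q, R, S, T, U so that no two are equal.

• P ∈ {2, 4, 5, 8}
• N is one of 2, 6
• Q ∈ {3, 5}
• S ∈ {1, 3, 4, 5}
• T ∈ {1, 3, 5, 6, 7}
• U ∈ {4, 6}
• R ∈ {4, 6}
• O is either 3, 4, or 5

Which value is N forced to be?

The 8 variables together cover exactly {1, 2, 3, 4, 5, 6, 7, 8} — 8 values for 8 variables — and 7 appears only in T's list, so T = 7.
The 7 still-open variables together cover exactly {1, 2, 3, 4, 5, 6, 8} — 7 values for 7 variables — and 1 appears only in S's list, so S = 1.
The 6 still-open variables draw from only 6 values {2, 3, 4, 5, 6, 8}, so each is used; only P can be 8, hence P = 8.
The 5 still-open variables draw from only 5 values {2, 3, 4, 5, 6}, so each is used; only N can be 2, hence N = 2.

2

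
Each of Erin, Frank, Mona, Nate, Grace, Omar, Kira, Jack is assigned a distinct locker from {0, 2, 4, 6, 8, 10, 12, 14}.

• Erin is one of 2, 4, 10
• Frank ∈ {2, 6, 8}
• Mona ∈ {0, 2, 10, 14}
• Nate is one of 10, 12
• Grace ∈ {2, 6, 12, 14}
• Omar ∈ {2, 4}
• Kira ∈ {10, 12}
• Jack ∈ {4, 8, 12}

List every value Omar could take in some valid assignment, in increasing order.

2, 4

The 8 variables draw from only 8 values {0, 2, 4, 6, 8, 10, 12, 14}, so each is used; only Mona can be 0, hence Mona = 0.
The 7 still-open variables together cover exactly {2, 4, 6, 8, 10, 12, 14} — 7 values for 7 variables — and 14 appears only in Grace's list, so Grace = 14.
The 6 still-open variables together cover exactly {2, 4, 6, 8, 10, 12} — 6 values for 6 variables — and 6 appears only in Frank's list, so Frank = 6.
Among the 5 still-open variables, 8 fits only Jack (and all 5 values in {2, 4, 8, 10, 12} must be used), so Jack = 8.
Nate and Kira share exactly the 2 values {10, 12}; by pigeonhole those values go to them, so strike 10, 12 from Erin.
No further eliminations apply; Omar can still be any of 2, 4.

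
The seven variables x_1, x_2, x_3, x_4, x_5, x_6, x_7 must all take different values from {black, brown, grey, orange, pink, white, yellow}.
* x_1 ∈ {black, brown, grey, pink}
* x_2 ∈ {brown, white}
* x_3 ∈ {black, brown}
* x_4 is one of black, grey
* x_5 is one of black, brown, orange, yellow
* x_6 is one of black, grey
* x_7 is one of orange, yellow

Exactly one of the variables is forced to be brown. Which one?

The 7 variables draw from only 7 values {black, brown, grey, orange, pink, white, yellow}, so each is used; only x_1 can be pink, hence x_1 = pink.
Among the 6 still-open variables, white fits only x_2 (and all 6 values in {black, brown, grey, orange, white, yellow} must be used), so x_2 = white.
x_4 and x_6 between them cover only {black, grey} — a naked pair. Remove those values from x_3, x_5.
So brown goes to x_3.

x_3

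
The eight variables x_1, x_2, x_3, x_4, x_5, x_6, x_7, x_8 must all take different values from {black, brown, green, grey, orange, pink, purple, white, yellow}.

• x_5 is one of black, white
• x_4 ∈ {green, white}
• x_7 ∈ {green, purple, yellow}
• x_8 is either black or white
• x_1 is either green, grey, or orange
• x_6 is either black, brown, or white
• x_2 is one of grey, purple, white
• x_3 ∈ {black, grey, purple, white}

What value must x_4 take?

green

The 8 variables together cover exactly {black, brown, green, grey, orange, purple, white, yellow} — 8 values for 8 variables — and brown appears only in x_6's list, so x_6 = brown.
The 7 still-open variables together cover exactly {black, green, grey, orange, purple, white, yellow} — 7 values for 7 variables — and orange appears only in x_1's list, so x_1 = orange.
The 6 still-open variables together cover exactly {black, green, grey, purple, white, yellow} — 6 values for 6 variables — and yellow appears only in x_7's list, so x_7 = yellow.
The 5 still-open variables draw from only 5 values {black, green, grey, purple, white}, so each is used; only x_4 can be green, hence x_4 = green.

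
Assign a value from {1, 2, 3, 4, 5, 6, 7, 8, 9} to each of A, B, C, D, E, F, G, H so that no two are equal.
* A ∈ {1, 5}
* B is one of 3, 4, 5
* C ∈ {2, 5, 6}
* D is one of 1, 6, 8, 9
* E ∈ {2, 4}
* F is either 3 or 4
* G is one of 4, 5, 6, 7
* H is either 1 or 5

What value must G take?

A and H between them cover only {1, 5} — a naked pair. Remove those values from B, C, D, G.
B and F between them cover only {3, 4} — a naked pair. Remove those values from E, G.
E has just one choice, so E = 2. Strike 2 from C.
C's domain is down to {6}, so C = 6. Eliminate 6 elsewhere: D, G.
So G = 7.

7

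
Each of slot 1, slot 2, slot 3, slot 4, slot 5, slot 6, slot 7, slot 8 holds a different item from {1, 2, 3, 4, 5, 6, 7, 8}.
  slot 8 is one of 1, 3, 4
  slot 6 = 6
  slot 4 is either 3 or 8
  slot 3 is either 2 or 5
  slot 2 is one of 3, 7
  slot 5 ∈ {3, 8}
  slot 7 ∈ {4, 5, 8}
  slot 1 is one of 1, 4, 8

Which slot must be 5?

slot 7

slot 6's domain is down to {6}, so slot 6 = 6.
The 7 still-open variables draw from only 7 values {1, 2, 3, 4, 5, 7, 8}, so each is used; only slot 3 can be 2, hence slot 3 = 2.
Among the 6 still-open variables, 5 fits only slot 7 (and all 6 values in {1, 3, 4, 5, 7, 8} must be used), so slot 7 = 5.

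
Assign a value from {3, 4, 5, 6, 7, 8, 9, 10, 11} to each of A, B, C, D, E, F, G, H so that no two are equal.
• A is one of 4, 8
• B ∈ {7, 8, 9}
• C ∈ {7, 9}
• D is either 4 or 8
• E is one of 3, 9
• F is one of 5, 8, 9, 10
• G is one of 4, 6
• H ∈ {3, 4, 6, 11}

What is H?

The 2 variables A and D are confined to {4, 8}, which locks those values in; drop them from B, F, G, H.
G must be 6 (only option left). Strike 6 from H.
B and C between them cover only {7, 9} — a naked pair. Remove those values from E, F.
That leaves E = 3. Remove 3 from H.
So H = 11.

11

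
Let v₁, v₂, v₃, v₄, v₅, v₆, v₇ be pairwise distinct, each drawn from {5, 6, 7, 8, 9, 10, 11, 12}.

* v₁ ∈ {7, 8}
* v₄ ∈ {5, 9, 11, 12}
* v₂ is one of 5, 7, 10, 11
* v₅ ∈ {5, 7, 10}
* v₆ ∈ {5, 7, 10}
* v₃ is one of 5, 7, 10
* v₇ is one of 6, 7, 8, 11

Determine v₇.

6

v₃, v₅, v₆ between them cover only {5, 7, 10} — a naked triple. Remove those values from v₁, v₂, v₄, v₇.
v₁'s domain is down to {8}, so v₁ = 8. Strike 8 from v₇.
v₂'s domain is down to {11}, so v₂ = 11. Remove 11 from v₄, v₇.
So v₇ = 6.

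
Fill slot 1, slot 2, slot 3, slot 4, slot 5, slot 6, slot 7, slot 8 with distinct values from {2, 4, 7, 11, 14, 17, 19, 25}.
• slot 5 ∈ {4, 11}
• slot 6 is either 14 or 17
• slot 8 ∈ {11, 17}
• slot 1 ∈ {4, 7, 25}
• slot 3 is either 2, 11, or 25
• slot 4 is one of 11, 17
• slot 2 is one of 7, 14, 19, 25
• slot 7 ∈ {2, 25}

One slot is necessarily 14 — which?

The 8 variables together cover exactly {2, 4, 7, 11, 14, 17, 19, 25} — 8 values for 8 variables — and 19 appears only in slot 2's list, so slot 2 = 19.
The 7 still-open variables draw from only 7 values {2, 4, 7, 11, 14, 17, 25}, so each is used; only slot 1 can be 7, hence slot 1 = 7.
Among the 6 still-open variables, 4 fits only slot 5 (and all 6 values in {2, 4, 11, 14, 17, 25} must be used), so slot 5 = 4.
The 5 still-open variables together cover exactly {2, 11, 14, 17, 25} — 5 values for 5 variables — and 14 appears only in slot 6's list, so slot 6 = 14.

slot 6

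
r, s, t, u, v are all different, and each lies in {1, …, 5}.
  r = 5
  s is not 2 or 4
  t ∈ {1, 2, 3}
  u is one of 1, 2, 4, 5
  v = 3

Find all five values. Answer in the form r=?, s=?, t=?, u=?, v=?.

r's domain is down to {5}, so r = 5. Eliminate 5 elsewhere: s, u.
v has just one choice, so v = 3. Eliminate 3 elsewhere: s, t.
s has just one choice, so s = 1. So t, u can't be 1.
t must be 2 (only option left). Eliminate 2 elsewhere: u.
u has just one choice, so u = 4.

r=5, s=1, t=2, u=4, v=3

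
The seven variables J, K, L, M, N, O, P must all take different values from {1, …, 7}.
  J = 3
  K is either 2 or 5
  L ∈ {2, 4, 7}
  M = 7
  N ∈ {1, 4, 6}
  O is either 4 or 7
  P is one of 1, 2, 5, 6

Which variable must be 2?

L

J has just one choice, so J = 3.
M has just one choice, so M = 7. Remove 7 from L, O.
O must be 4 (only option left). Remove 4 from L, N.
So 2 goes to L.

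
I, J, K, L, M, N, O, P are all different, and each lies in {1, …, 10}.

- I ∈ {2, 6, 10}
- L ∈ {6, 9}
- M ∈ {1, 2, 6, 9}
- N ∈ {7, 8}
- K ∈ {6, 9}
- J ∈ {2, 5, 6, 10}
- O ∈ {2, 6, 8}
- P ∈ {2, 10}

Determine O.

The 8 variables together cover exactly {1, 2, 5, 6, 7, 8, 9, 10} — 8 values for 8 variables — and 1 appears only in M's list, so M = 1.
Among the 7 still-open variables, 5 fits only J (and all 7 values in {2, 5, 6, 7, 8, 9, 10} must be used), so J = 5.
The 6 still-open variables draw from only 6 values {2, 6, 7, 8, 9, 10}, so each is used; only N can be 7, hence N = 7.
The 5 still-open variables draw from only 5 values {2, 6, 8, 9, 10}, so each is used; only O can be 8, hence O = 8.

8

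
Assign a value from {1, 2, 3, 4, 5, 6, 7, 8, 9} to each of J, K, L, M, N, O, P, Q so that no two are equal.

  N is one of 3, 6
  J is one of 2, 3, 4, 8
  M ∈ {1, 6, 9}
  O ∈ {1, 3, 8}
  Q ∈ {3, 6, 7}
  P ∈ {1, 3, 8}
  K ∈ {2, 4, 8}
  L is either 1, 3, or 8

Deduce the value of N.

The 8 variables together cover exactly {1, 2, 3, 4, 6, 7, 8, 9} — 8 values for 8 variables — and 7 appears only in Q's list, so Q = 7.
Among the 7 still-open variables, 9 fits only M (and all 7 values in {1, 2, 3, 4, 6, 8, 9} must be used), so M = 9.
Among the 6 still-open variables, 6 fits only N (and all 6 values in {1, 2, 3, 4, 6, 8} must be used), so N = 6.

6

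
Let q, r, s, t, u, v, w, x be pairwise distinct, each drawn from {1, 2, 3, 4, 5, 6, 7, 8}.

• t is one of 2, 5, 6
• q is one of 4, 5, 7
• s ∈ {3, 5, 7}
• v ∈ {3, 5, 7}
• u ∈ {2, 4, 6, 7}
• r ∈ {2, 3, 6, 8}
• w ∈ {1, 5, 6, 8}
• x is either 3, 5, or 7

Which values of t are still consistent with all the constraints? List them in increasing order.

The 8 variables together cover exactly {1, 2, 3, 4, 5, 6, 7, 8} — 8 values for 8 variables — and 1 appears only in w's list, so w = 1.
The 7 still-open variables draw from only 7 values {2, 3, 4, 5, 6, 7, 8}, so each is used; only r can be 8, hence r = 8.
s, v, x between them cover only {3, 5, 7} — a naked triple. Remove those values from q, t, u.
q has just one choice, so q = 4. Remove 4 from u.
No further eliminations apply; t can still be any of 2, 6.

2, 6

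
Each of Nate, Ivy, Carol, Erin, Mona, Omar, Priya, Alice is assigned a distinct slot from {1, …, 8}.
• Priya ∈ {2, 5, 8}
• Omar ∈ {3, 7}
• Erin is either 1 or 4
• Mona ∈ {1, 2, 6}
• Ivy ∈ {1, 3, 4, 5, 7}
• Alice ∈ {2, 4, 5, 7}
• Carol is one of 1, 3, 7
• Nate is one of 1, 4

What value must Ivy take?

5

Among the 8 variables, 6 fits only Mona (and all 8 values in {1, 2, 3, 4, 5, 6, 7, 8} must be used), so Mona = 6.
The 7 still-open variables together cover exactly {1, 2, 3, 4, 5, 7, 8} — 7 values for 7 variables — and 8 appears only in Priya's list, so Priya = 8.
The 6 still-open variables draw from only 6 values {1, 2, 3, 4, 5, 7}, so each is used; only Alice can be 2, hence Alice = 2.
The 5 still-open variables draw from only 5 values {1, 3, 4, 5, 7}, so each is used; only Ivy can be 5, hence Ivy = 5.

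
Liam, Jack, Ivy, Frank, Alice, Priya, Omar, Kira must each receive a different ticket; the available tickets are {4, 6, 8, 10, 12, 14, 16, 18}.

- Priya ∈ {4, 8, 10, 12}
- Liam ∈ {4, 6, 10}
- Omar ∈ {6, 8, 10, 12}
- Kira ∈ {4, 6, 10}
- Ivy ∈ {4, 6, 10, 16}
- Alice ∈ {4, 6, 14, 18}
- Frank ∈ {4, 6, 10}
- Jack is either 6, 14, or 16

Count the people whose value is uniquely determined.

3

The 8 variables together cover exactly {4, 6, 8, 10, 12, 14, 16, 18} — 8 values for 8 variables — and 18 appears only in Alice's list, so Alice = 18.
The 7 still-open variables draw from only 7 values {4, 6, 8, 10, 12, 14, 16}, so each is used; only Jack can be 14, hence Jack = 14.
The 6 still-open variables together cover exactly {4, 6, 8, 10, 12, 16} — 6 values for 6 variables — and 16 appears only in Ivy's list, so Ivy = 16.
The 3 variables Liam, Frank, Kira are confined to {4, 6, 10}, which locks those values in; drop them from Priya, Omar.
Determined: Jack=14, Ivy=16, Alice=18. The other people each still have more than one consistent value. That makes 3.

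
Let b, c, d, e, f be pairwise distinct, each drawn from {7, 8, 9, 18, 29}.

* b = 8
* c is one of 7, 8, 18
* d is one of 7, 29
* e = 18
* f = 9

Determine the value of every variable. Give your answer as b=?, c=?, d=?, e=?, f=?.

b has just one choice, so b = 8. So c can't be 8.
e has just one choice, so e = 18. Remove 18 from c.
f has just one choice, so f = 9.
c has just one choice, so c = 7. So d can't be 7.
d's domain is down to {29}, so d = 29.

b=8, c=7, d=29, e=18, f=9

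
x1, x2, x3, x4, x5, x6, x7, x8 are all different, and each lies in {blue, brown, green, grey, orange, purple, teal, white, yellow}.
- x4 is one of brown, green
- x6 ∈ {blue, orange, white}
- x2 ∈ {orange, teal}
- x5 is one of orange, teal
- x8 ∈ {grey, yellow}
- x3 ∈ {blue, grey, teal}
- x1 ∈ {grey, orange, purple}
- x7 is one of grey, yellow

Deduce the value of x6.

white

x2 and x5 share exactly the 2 values {orange, teal}; by pigeonhole those values go to them, so strike orange, teal from x1, x3, x6.
The 2 variables x7 and x8 are confined to {grey, yellow}, which locks those values in; drop them from x1, x3.
x1 has just one choice, so x1 = purple.
That leaves x3 = blue. Strike blue from x6.
So x6 = white.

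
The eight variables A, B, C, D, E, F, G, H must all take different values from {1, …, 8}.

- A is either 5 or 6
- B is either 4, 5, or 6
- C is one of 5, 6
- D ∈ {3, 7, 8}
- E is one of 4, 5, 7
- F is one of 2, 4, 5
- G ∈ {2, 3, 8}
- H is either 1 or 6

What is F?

The 8 variables together cover exactly {1, 2, 3, 4, 5, 6, 7, 8} — 8 values for 8 variables — and 1 appears only in H's list, so H = 1.
A and C share exactly the 2 values {5, 6}; by pigeonhole those values go to them, so strike 5, 6 from B, E, F.
B's domain is down to {4}, so B = 4. Eliminate 4 elsewhere: E, F.
So F = 2.

2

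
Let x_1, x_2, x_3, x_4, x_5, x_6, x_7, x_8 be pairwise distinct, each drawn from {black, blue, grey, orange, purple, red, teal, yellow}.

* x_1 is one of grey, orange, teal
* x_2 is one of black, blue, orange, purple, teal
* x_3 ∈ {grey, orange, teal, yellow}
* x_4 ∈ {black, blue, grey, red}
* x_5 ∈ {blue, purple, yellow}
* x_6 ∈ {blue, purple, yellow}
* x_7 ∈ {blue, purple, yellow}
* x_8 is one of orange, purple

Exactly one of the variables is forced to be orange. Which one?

x_8

The 8 variables draw from only 8 values {black, blue, grey, orange, purple, red, teal, yellow}, so each is used; only x_4 can be red, hence x_4 = red.
The 7 still-open variables draw from only 7 values {black, blue, grey, orange, purple, teal, yellow}, so each is used; only x_2 can be black, hence x_2 = black.
The 3 variables x_5, x_6, x_7 are confined to {blue, purple, yellow}, which locks those values in; drop them from x_3, x_8.
So orange goes to x_8.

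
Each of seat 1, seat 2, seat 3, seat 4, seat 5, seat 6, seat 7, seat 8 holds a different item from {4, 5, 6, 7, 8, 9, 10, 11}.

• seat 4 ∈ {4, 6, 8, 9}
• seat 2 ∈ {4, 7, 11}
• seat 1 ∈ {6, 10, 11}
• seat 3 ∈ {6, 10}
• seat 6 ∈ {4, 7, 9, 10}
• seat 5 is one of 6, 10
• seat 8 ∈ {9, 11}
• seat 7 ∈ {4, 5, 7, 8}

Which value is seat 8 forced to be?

9

The 8 variables draw from only 8 values {4, 5, 6, 7, 8, 9, 10, 11}, so each is used; only seat 7 can be 5, hence seat 7 = 5.
The 7 still-open variables draw from only 7 values {4, 6, 7, 8, 9, 10, 11}, so each is used; only seat 4 can be 8, hence seat 4 = 8.
seat 3 and seat 5 share exactly the 2 values {6, 10}; by pigeonhole those values go to them, so strike 6, 10 from seat 1, seat 6.
seat 1 has just one choice, so seat 1 = 11. Remove 11 from seat 2, seat 8.
So seat 8 = 9.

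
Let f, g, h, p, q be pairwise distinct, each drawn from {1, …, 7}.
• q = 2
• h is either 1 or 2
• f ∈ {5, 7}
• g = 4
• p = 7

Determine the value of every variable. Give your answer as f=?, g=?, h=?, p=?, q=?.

g has just one choice, so g = 4.
p must be 7 (only option left). Remove 7 from f.
q has just one choice, so q = 2. Remove 2 from h.
f's domain is down to {5}, so f = 5.
h must be 1 (only option left).

f=5, g=4, h=1, p=7, q=2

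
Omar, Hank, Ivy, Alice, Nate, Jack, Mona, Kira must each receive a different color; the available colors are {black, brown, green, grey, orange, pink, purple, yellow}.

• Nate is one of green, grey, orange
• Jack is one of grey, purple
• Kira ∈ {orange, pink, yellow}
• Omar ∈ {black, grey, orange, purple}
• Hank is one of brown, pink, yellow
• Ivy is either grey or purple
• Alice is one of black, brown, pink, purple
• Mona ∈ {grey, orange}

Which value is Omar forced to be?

black

Among the 8 variables, green fits only Nate (and all 8 values in {black, brown, green, grey, orange, pink, purple, yellow} must be used), so Nate = green.
Ivy and Jack share exactly the 2 values {grey, purple}; by pigeonhole those values go to them, so strike grey, purple from Omar, Alice, Mona.
That leaves Mona = orange. So Omar, Kira can't be orange.
So Omar = black.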